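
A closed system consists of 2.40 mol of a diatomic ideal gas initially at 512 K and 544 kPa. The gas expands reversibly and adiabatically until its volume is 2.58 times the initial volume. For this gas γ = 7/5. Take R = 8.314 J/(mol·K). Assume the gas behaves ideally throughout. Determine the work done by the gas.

8060 J

V₁ = nRT₁/P₁ = 2.40×8.314×512/544 = 18.8 L.
Adiabatic: TV^(γ−1) = const ⇒ T₂ = 512×(0.388)^0.400 = 350 K; PV^γ = const ⇒ P₂ = 144 kPa.
ΔU = nCvΔT = 2.40×20.8×(350−512) = -8060 J.
Q = 0 for an adiabatic process, so W = −ΔU = 8060 J.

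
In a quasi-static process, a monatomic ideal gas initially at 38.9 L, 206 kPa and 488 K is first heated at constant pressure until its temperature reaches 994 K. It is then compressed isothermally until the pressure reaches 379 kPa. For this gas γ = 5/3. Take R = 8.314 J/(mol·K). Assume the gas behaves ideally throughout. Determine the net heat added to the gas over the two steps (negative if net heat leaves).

n = P₁V₁/(RT₁) = 206×38.9/(8.314×488) = 1.98 mol.
Step 1 — Isobaric: P stays 206 kPa; V/T = const ⇒ T₂ = 994 K, V₂ = 79.2 L.
W = PΔV = 206×(79.2−38.9) kPa·L = 8310 J.
ΔU = nCvΔT = 1.98×12.5×(994−488) = 12500 J.
Q = ΔU + W = nCpΔT = 20800 J.
State after step 1: P = 206 kPa, V = 79.2 L, T = 994 K.
Step 2 — Isothermal: T stays 994 K; PV = const ⇒ V₂ = 43.1 L, P₂ = 379 kPa.
ΔU = 0 (ideal gas, T constant).
W = nRT ln(V₂/V₁) = 1.98×8.314×994×ln(0.544) = -9950 J.
Q = ΔU + W = -9950 J.
Net over both steps: W = -1640 J, Q = 10800 J, ΔU = 12500 J.

10800 J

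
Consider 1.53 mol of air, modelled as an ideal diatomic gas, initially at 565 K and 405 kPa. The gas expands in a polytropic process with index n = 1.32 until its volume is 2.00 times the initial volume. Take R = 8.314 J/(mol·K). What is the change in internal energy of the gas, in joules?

V₁ = nRT₁/P₁ = 1.53×8.314×565/405 = 17.7 L.
Polytropic n=1.32: T₂ = T₁(V₁/V₂)^(n−1) = 565×(0.500)^0.32 = 453 K; P₂ = P₁(V₁/V₂)^n = 162 kPa.
For an ideal gas ΔU = nCvΔT with Cv = (5/2)R = 20.8 J/(mol·K).
ΔU = 1.53×20.8×(453−565) = -3570 J.

-3570 J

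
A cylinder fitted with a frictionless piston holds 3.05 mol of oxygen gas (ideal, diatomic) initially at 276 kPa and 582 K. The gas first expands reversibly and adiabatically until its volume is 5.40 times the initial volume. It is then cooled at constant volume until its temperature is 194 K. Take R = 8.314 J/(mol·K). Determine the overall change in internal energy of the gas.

-24600 J

V₁ = nRT₁/P₁ = 3.05×8.314×582/276 = 53.5 L.
Step 1 — Adiabatic: TV^(γ−1) = const ⇒ T₂ = 582×(0.185)^0.400 = 296 K; PV^γ = const ⇒ P₂ = 26.0 kPa.
ΔU = nCvΔT = 3.05×20.8×(296−582) = -18100 J.
Q = 0 for an adiabatic process, so W = −ΔU = 18100 J.
State after step 1: P = 26.0 kPa, V = 289 L, T = 296 K.
Step 2 — Isochoric: V stays 289 L; P/T = const ⇒ T₂ = 194 K, P₂ = 17.0 kPa.
W = 0 (no volume change).
ΔU = nCvΔT = 3.05×20.8×(194−296) = -6500 J.
Q = ΔU = -6500 J.
Net over both steps: W = 18100 J, Q = -6500 J, ΔU = -24600 J.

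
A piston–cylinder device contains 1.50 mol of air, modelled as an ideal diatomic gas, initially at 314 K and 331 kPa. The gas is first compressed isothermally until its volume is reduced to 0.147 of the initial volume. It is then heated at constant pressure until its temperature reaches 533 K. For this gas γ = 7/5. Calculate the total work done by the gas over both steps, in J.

V₁ = nRT₁/P₁ = 1.50×8.314×314/331 = 11.8 L.
Step 1 — Isothermal: T stays 314 K; PV = const ⇒ V₂ = 1.74 L, P₂ = 2250 kPa.
ΔU = 0 (ideal gas, T constant).
W = nRT ln(V₂/V₁) = 1.50×8.314×314×ln(0.147) = -7510 J.
Q = ΔU + W = -7510 J.
State after step 1: P = 2250 kPa, V = 1.74 L, T = 314 K.
Step 2 — Isobaric: P stays 2250 kPa; V/T = const ⇒ T₂ = 533 K, V₂ = 2.95 L.
W = PΔV = 2250×(2.95−1.74) kPa·L = 2730 J.
ΔU = nCvΔT = 1.50×20.8×(533−314) = 6830 J.
Q = ΔU + W = nCpΔT = 9560 J.
Net over both steps: W = -4780 J, Q = 2050 J, ΔU = 6830 J.

-4780 J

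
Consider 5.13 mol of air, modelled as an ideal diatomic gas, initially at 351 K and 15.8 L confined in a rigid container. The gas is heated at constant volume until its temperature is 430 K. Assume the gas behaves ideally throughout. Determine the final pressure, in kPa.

1160 kPa

P₁ = nRT₁/V₁ = 5.13×8.314×351/15.8 = 947 kPa.
Isochoric: V stays 15.8 L; P/T = const ⇒ T₂ = 430 K, P₂ = 1160 kPa.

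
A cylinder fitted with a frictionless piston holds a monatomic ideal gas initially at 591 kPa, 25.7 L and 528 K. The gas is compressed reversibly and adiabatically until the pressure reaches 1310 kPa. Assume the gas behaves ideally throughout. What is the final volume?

15.9 L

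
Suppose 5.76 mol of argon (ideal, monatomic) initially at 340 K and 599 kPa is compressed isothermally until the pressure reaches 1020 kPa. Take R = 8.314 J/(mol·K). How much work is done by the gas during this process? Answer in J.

-8670 J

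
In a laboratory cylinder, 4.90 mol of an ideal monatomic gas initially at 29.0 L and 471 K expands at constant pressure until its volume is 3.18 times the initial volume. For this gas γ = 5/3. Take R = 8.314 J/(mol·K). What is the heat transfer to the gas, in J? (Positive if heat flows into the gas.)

P₁ = nRT₁/V₁ = 4.90×8.314×471/29.0 = 662 kPa.
Isobaric: P stays 662 kPa; V/T = const ⇒ T₂ = 1500 K, V₂ = 92.2 L.
W = PΔV = 662×(92.2−29.0) kPa·L = 41800 J.
ΔU = nCvΔT = 4.90×12.5×(1500−471) = 62700 J.
Q = ΔU + W = nCpΔT = 105000 J.

105000 J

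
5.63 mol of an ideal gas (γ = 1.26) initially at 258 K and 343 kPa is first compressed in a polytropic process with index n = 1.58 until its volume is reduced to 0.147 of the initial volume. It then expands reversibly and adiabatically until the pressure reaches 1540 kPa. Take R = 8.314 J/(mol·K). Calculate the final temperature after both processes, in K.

572 K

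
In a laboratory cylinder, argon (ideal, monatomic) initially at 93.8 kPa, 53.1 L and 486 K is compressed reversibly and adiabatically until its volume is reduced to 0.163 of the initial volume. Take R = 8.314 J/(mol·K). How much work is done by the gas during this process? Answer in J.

-17600 J

n = P₁V₁/(RT₁) = 93.8×53.1/(8.314×486) = 1.23 mol.
Adiabatic: TV^(γ−1) = const ⇒ T₂ = 486×(6.13)^0.667 = 1630 K; PV^γ = const ⇒ P₂ = 1930 kPa.
ΔU = nCvΔT = 1.23×12.5×(1630−486) = 17600 J.
Q = 0 for an adiabatic process, so W = −ΔU = -17600 J.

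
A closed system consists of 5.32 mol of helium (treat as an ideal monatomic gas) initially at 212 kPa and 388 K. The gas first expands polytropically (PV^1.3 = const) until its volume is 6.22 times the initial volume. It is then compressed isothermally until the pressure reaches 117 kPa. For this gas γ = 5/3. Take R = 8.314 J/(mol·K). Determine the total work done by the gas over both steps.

V₁ = nRT₁/P₁ = 5.32×8.314×388/212 = 81.0 L.
Step 1 — Polytropic n=1.3: T₂ = T₁(V₁/V₂)^(n−1) = 388×(0.161)^0.30 = 224 K; P₂ = P₁(V₁/V₂)^n = 19.7 kPa.
W = (P₁V₁−P₂V₂)/(n−1) = (212×81.0−19.7×504)/0.30 = 24100 J.
ΔU = nCvΔT = 5.32×12.5×(224−388) = -10900 J.
Q = ΔU + W = 13300 J.
State after step 1: P = 19.7 kPa, V = 504 L, T = 224 K.
Step 2 — Isothermal: T stays 224 K; PV = const ⇒ V₂ = 84.8 L, P₂ = 117 kPa.
ΔU = 0 (ideal gas, T constant).
W = nRT ln(V₂/V₁) = 5.32×8.314×224×ln(0.168) = -17700 J.
Q = ΔU + W = -17700 J.
Net over both steps: W = 6470 J, Q = -4390 J, ΔU = -10900 J.

6470 J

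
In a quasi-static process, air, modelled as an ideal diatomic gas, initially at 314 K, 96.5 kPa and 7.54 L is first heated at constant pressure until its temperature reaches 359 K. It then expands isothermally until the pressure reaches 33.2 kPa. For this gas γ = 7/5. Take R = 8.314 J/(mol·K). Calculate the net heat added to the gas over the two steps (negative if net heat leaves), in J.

1250 J

n = P₁V₁/(RT₁) = 96.5×7.54/(8.314×314) = 0.279 mol.
Step 1 — Isobaric: P stays 96.5 kPa; V/T = const ⇒ T₂ = 359 K, V₂ = 8.62 L.
W = PΔV = 96.5×(8.62−7.54) kPa·L = 104 J.
ΔU = nCvΔT = 0.279×20.8×(359−314) = 261 J.
Q = ΔU + W = nCpΔT = 365 J.
State after step 1: P = 96.5 kPa, V = 8.62 L, T = 359 K.
Step 2 — Isothermal: T stays 359 K; PV = const ⇒ V₂ = 25.1 L, P₂ = 33.2 kPa.
ΔU = 0 (ideal gas, T constant).
W = nRT ln(V₂/V₁) = 0.279×8.314×359×ln(2.91) = 888 J.
Q = ΔU + W = 888 J.
Net over both steps: W = 992 J, Q = 1250 J, ΔU = 261 J.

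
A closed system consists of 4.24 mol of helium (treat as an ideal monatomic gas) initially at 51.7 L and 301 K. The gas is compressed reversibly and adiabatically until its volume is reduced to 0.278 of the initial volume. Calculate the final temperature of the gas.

P₁ = nRT₁/V₁ = 4.24×8.314×301/51.7 = 205 kPa.
Adiabatic: TV^(γ−1) = const ⇒ T₂ = 301×(3.60)^0.667 = 707 K; PV^γ = const ⇒ P₂ = 1730 kPa.

707 K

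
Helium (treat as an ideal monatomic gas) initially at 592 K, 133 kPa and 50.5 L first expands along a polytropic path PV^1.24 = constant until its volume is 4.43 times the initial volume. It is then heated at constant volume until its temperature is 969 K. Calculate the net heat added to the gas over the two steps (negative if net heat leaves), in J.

n = P₁V₁/(RT₁) = 133×50.5/(8.314×592) = 1.36 mol.
Step 1 — Polytropic n=1.24: T₂ = T₁(V₁/V₂)^(n−1) = 592×(0.226)^0.24 = 414 K; P₂ = P₁(V₁/V₂)^n = 21.0 kPa.
W = (P₁V₁−P₂V₂)/(n−1) = (133×50.5−21.0×224)/0.24 = 8410 J.
ΔU = nCvΔT = 1.36×12.5×(414−592) = -3030 J.
Q = ΔU + W = 5380 J.
State after step 1: P = 21.0 kPa, V = 224 L, T = 414 K.
Step 2 — Isochoric: V stays 224 L; P/T = const ⇒ T₂ = 969 K, P₂ = 49.1 kPa.
W = 0 (no volume change).
ΔU = nCvΔT = 1.36×12.5×(969−414) = 9440 J.
Q = ΔU = 9440 J.
Net over both steps: W = 8410 J, Q = 14800 J, ΔU = 6420 J.

14800 J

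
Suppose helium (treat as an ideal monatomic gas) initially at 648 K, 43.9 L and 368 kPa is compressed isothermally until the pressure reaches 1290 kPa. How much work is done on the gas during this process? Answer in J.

n = P₁V₁/(RT₁) = 368×43.9/(8.314×648) = 3.00 mol.
Isothermal: T stays 648 K; PV = const ⇒ V₂ = 12.5 L, P₂ = 1290 kPa.
W = nRT ln(V₂/V₁) = 3.00×8.314×648×ln(0.285) = -20300 J.
Work done on the gas = −W_by = 20300 J.

20300 J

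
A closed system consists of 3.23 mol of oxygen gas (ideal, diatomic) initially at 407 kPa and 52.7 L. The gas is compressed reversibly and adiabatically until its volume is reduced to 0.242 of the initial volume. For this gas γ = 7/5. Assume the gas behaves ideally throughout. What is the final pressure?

T₁ = P₁V₁/(nR) = 407×52.7/(3.23×8.314) = 799 K.
Adiabatic: TV^(γ−1) = const ⇒ T₂ = 799×(4.13)^0.400 = 1410 K; PV^γ = const ⇒ P₂ = 2970 kPa.

2970 kPa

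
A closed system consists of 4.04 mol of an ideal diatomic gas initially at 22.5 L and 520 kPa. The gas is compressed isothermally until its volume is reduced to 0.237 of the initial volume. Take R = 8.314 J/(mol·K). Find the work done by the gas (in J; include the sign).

-16800 J

T₁ = P₁V₁/(nR) = 520×22.5/(4.04×8.314) = 348 K.
Isothermal: T stays 348 K; PV = const ⇒ V₂ = 5.33 L, P₂ = 2190 kPa.
W = nRT ln(V₂/V₁) = 4.04×8.314×348×ln(0.237) = -16800 J.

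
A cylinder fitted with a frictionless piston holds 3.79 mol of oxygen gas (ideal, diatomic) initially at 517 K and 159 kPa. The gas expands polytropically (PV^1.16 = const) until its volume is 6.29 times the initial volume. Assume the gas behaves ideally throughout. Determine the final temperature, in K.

385 K

V₁ = nRT₁/P₁ = 3.79×8.314×517/159 = 102 L.
Polytropic n=1.16: T₂ = T₁(V₁/V₂)^(n−1) = 517×(0.159)^0.16 = 385 K; P₂ = P₁(V₁/V₂)^n = 18.8 kPa.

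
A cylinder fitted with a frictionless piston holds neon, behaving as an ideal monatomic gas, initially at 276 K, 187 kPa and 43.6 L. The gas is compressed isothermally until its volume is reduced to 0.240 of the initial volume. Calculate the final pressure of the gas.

Isothermal: T stays 276 K; PV = const ⇒ V₂ = 10.5 L, P₂ = 779 kPa.

779 kPa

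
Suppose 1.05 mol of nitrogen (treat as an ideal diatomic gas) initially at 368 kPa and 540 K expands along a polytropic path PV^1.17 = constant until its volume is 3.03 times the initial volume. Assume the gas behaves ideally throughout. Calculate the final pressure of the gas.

V₁ = nRT₁/P₁ = 1.05×8.314×540/368 = 12.8 L.
Polytropic n=1.17: T₂ = T₁(V₁/V₂)^(n−1) = 540×(0.330)^0.17 = 447 K; P₂ = P₁(V₁/V₂)^n = 101 kPa.

101 kPa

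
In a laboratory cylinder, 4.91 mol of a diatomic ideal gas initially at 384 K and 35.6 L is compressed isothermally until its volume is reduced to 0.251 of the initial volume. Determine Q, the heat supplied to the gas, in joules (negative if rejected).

-21700 J

P₁ = nRT₁/V₁ = 4.91×8.314×384/35.6 = 440 kPa.
Isothermal: T stays 384 K; PV = const ⇒ V₂ = 8.94 L, P₂ = 1750 kPa.
ΔU = 0 (ideal gas, T constant).
W = nRT ln(V₂/V₁) = 4.91×8.314×384×ln(0.251) = -21700 J.
Q = ΔU + W = -21700 J.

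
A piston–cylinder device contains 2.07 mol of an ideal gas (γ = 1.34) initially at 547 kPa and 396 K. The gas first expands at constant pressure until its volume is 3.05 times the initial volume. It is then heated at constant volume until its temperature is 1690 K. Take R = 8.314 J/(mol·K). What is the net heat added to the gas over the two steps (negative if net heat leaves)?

V₁ = nRT₁/P₁ = 2.07×8.314×396/547 = 12.5 L.
Step 1 — Isobaric: P stays 547 kPa; V/T = const ⇒ T₂ = 1210 K, V₂ = 38.0 L.
W = PΔV = 547×(38.0−12.5) kPa·L = 14000 J.
ΔU = nCvΔT = 2.07×24.5×(1210−396) = 41100 J.
Q = ΔU + W = nCpΔT = 55100 J.
State after step 1: P = 547 kPa, V = 38.0 L, T = 1210 K.
Step 2 — Isochoric: V stays 38.0 L; P/T = const ⇒ T₂ = 1690 K, P₂ = 765 kPa.
W = 0 (no volume change).
ΔU = nCvΔT = 2.07×24.5×(1690−1210) = 24400 J.
Q = ΔU = 24400 J.
Net over both steps: W = 14000 J, Q = 79500 J, ΔU = 65500 J.

79500 J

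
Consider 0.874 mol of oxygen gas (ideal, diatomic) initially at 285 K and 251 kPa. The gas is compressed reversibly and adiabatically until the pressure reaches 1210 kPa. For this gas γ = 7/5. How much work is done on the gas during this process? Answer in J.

2940 J

V₁ = nRT₁/P₁ = 0.874×8.314×285/251 = 8.25 L.
Adiabatic: T₂/T₁ = (P₂/P₁)^((γ−1)/γ) ⇒ T₂ = 285×(4.82)^0.286 = 447 K; V₂ = 2.68 L.
ΔU = nCvΔT = 0.874×20.8×(447−285) = 2940 J.
Q = 0 for an adiabatic process, so W = −ΔU = -2940 J.
Work done on the gas = −W_by = 2940 J.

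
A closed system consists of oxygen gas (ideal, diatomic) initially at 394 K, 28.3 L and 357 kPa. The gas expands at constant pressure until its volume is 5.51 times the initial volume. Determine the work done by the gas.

45600 J

n = P₁V₁/(RT₁) = 357×28.3/(8.314×394) = 3.08 mol.
Isobaric: P stays 357 kPa; V/T = const ⇒ T₂ = 2170 K, V₂ = 156 L.
W = PΔV = 357×(156−28.3) kPa·L = 45600 J.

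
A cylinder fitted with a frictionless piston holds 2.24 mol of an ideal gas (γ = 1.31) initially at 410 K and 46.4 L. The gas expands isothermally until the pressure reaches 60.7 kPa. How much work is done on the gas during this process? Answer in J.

-7620 J

P₁ = nRT₁/V₁ = 2.24×8.314×410/46.4 = 165 kPa.
Isothermal: T stays 410 K; PV = const ⇒ V₂ = 126 L, P₂ = 60.7 kPa.
W = nRT ln(V₂/V₁) = 2.24×8.314×410×ln(2.71) = 7620 J.
Work done on the gas = −W_by = -7620 J.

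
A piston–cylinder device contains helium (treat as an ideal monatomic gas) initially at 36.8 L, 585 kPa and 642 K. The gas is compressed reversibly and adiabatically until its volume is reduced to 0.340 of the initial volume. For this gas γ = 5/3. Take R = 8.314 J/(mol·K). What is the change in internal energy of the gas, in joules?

34000 J

n = P₁V₁/(RT₁) = 585×36.8/(8.314×642) = 4.03 mol.
Adiabatic: TV^(γ−1) = const ⇒ T₂ = 642×(2.94)^0.667 = 1320 K; PV^γ = const ⇒ P₂ = 3530 kPa.
For an ideal gas ΔU = nCvΔT with Cv = (3/2)R = 12.5 J/(mol·K).
ΔU = 4.03×12.5×(1320−642) = 34000 J.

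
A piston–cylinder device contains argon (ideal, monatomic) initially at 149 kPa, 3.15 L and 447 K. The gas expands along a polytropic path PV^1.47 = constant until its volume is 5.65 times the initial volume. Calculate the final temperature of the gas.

Polytropic n=1.47: T₂ = T₁(V₁/V₂)^(n−1) = 447×(0.177)^0.47 = 198 K; P₂ = P₁(V₁/V₂)^n = 11.7 kPa.

198 K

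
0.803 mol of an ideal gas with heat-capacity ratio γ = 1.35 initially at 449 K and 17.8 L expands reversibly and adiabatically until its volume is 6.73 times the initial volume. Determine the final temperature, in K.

P₁ = nRT₁/V₁ = 0.803×8.314×449/17.8 = 168 kPa.
Adiabatic: TV^(γ−1) = const ⇒ T₂ = 449×(0.149)^0.350 = 230 K; PV^γ = const ⇒ P₂ = 12.8 kPa.

230 K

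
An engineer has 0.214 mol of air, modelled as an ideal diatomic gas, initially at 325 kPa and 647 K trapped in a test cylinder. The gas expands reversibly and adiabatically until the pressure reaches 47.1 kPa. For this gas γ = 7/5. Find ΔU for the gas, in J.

-1220 J

V₁ = nRT₁/P₁ = 0.214×8.314×647/325 = 3.54 L.
Adiabatic: T₂/T₁ = (P₂/P₁)^((γ−1)/γ) ⇒ T₂ = 647×(0.145)^0.286 = 373 K; V₂ = 14.1 L.
For an ideal gas ΔU = nCvΔT with Cv = (5/2)R = 20.8 J/(mol·K).
ΔU = 0.214×20.8×(373−647) = -1220 J.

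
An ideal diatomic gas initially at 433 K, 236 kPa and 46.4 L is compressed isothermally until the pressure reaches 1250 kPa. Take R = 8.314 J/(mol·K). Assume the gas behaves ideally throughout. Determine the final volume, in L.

Isothermal: T stays 433 K; PV = const ⇒ V₂ = 8.76 L, P₂ = 1250 kPa.

8.76 L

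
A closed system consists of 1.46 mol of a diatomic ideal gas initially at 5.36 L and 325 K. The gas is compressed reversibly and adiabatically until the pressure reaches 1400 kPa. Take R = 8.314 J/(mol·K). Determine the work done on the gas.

1990 J

P₁ = nRT₁/V₁ = 1.46×8.314×325/5.36 = 736 kPa.
Adiabatic: T₂/T₁ = (P₂/P₁)^((γ−1)/γ) ⇒ T₂ = 325×(1.90)^0.286 = 391 K; V₂ = 3.39 L.
ΔU = nCvΔT = 1.46×20.8×(391−325) = 1990 J.
Q = 0 for an adiabatic process, so W = −ΔU = -1990 J.
Work done on the gas = −W_by = 1990 J.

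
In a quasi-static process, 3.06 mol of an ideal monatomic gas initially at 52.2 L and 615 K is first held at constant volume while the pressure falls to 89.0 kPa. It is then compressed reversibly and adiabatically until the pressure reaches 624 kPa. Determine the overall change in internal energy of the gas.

P₁ = nRT₁/V₁ = 3.06×8.314×615/52.2 = 300 kPa.
Step 1 — Isochoric: V stays 52.2 L; P/T = const ⇒ T₂ = 183 K, P₂ = 89.0 kPa.
W = 0 (no volume change).
ΔU = nCvΔT = 3.06×12.5×(183−615) = -16500 J.
Q = ΔU = -16500 J.
State after step 1: P = 89.0 kPa, V = 52.2 L, T = 183 K.
Step 2 — Adiabatic: T₂/T₁ = (P₂/P₁)^((γ−1)/γ) ⇒ T₂ = 183×(7.01)^0.400 = 398 K; V₂ = 16.2 L.
ΔU = nCvΔT = 3.06×12.5×(398−183) = 8220 J.
Q = 0 for an adiabatic process, so W = −ΔU = -8220 J.
Net over both steps: W = -8220 J, Q = -16500 J, ΔU = -8280 J.

-8280 J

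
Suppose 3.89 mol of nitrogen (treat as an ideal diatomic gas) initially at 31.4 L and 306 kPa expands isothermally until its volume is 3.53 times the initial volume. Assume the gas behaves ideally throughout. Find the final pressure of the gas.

86.7 kPa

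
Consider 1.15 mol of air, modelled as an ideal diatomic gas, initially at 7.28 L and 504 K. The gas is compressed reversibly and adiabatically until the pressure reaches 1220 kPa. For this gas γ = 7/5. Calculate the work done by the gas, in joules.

P₁ = nRT₁/V₁ = 1.15×8.314×504/7.28 = 662 kPa.
Adiabatic: T₂/T₁ = (P₂/P₁)^((γ−1)/γ) ⇒ T₂ = 504×(1.84)^0.286 = 600 K; V₂ = 4.70 L.
ΔU = nCvΔT = 1.15×20.8×(600−504) = 2300 J.
Q = 0 for an adiabatic process, so W = −ΔU = -2300 J.

-2300 J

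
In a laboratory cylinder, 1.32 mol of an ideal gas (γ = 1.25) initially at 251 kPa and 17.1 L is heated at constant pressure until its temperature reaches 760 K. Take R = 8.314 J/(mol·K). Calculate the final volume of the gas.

T₁ = P₁V₁/(nR) = 251×17.1/(1.32×8.314) = 391 K.
Isobaric: P stays 251 kPa; V/T = const ⇒ T₂ = 760 K, V₂ = 33.2 L.

33.2 L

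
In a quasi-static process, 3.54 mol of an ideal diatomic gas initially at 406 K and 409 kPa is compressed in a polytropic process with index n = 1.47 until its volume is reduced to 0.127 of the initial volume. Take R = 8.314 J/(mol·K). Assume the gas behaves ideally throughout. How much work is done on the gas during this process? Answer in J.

41600 J

V₁ = nRT₁/P₁ = 3.54×8.314×406/409 = 29.2 L.
Polytropic n=1.47: T₂ = T₁(V₁/V₂)^(n−1) = 406×(7.87)^0.47 = 1070 K; P₂ = P₁(V₁/V₂)^n = 8490 kPa.
W = (P₁V₁−P₂V₂)/(n−1) = (409×29.2−8490×3.71)/0.47 = -41600 J.
Work done on the gas = −W_by = 41600 J.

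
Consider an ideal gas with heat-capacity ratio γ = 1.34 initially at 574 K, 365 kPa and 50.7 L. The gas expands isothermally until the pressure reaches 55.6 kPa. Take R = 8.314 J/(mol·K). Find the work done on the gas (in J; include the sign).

n = P₁V₁/(RT₁) = 365×50.7/(8.314×574) = 3.88 mol.
Isothermal: T stays 574 K; PV = const ⇒ V₂ = 333 L, P₂ = 55.6 kPa.
W = nRT ln(V₂/V₁) = 3.88×8.314×574×ln(6.56) = 34800 J.
Work done on the gas = −W_by = -34800 J.

-34800 J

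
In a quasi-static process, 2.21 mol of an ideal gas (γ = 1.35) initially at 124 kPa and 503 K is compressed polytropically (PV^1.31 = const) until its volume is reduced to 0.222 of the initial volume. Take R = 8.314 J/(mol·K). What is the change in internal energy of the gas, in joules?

V₁ = nRT₁/P₁ = 2.21×8.314×503/124 = 74.5 L.
Polytropic n=1.31: T₂ = T₁(V₁/V₂)^(n−1) = 503×(4.50)^0.31 = 802 K; P₂ = P₁(V₁/V₂)^n = 891 kPa.
For an ideal gas ΔU = nCvΔT with Cv = R/(γ−1) = 23.8 J/(mol·K).
ΔU = 2.21×23.8×(802−503) = 15700 J.

15700 J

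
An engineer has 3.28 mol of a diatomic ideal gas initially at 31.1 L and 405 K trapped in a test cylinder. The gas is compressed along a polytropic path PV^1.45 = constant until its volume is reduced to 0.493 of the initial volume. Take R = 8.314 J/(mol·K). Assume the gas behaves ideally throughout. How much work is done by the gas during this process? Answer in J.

-9200 J

P₁ = nRT₁/V₁ = 3.28×8.314×405/31.1 = 355 kPa.
Polytropic n=1.45: T₂ = T₁(V₁/V₂)^(n−1) = 405×(2.03)^0.45 = 557 K; P₂ = P₁(V₁/V₂)^n = 990 kPa.
W = (P₁V₁−P₂V₂)/(n−1) = (355×31.1−990×15.3)/0.45 = -9200 J.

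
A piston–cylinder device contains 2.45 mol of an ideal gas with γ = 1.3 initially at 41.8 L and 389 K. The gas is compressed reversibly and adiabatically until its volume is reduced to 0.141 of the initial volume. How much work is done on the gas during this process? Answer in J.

P₁ = nRT₁/V₁ = 2.45×8.314×389/41.8 = 190 kPa.
Adiabatic: TV^(γ−1) = const ⇒ T₂ = 389×(7.09)^0.300 = 700 K; PV^γ = const ⇒ P₂ = 2420 kPa.
ΔU = nCvΔT = 2.45×27.7×(700−389) = 21100 J.
Q = 0 for an adiabatic process, so W = −ΔU = -21100 J.
Work done on the gas = −W_by = 21100 J.

21100 J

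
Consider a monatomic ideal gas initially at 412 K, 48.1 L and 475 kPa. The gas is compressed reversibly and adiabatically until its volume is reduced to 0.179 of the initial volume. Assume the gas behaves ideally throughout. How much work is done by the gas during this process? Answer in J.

-73600 J

n = P₁V₁/(RT₁) = 475×48.1/(8.314×412) = 6.67 mol.
Adiabatic: TV^(γ−1) = const ⇒ T₂ = 412×(5.59)^0.667 = 1300 K; PV^γ = const ⇒ P₂ = 8350 kPa.
ΔU = nCvΔT = 6.67×12.5×(1300−412) = 73600 J.
Q = 0 for an adiabatic process, so W = −ΔU = -73600 J.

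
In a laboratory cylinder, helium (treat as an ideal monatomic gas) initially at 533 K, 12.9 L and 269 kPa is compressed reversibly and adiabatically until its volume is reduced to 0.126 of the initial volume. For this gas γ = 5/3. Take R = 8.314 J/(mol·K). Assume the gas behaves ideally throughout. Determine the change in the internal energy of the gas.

15500 J

n = P₁V₁/(RT₁) = 269×12.9/(8.314×533) = 0.783 mol.
Adiabatic: TV^(γ−1) = const ⇒ T₂ = 533×(7.94)^0.667 = 2120 K; PV^γ = const ⇒ P₂ = 8490 kPa.
For an ideal gas ΔU = nCvΔT with Cv = (3/2)R = 12.5 J/(mol·K).
ΔU = 0.783×12.5×(2120−533) = 15500 J.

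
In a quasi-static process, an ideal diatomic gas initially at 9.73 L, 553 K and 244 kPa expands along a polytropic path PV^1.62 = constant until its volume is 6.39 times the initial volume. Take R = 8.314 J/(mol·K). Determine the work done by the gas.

2620 J

n = P₁V₁/(RT₁) = 244×9.73/(8.314×553) = 0.516 mol.
Polytropic n=1.62: T₂ = T₁(V₁/V₂)^(n−1) = 553×(0.156)^0.62 = 175 K; P₂ = P₁(V₁/V₂)^n = 12.1 kPa.
W = (P₁V₁−P₂V₂)/(n−1) = (244×9.73−12.1×62.2)/0.62 = 2620 J.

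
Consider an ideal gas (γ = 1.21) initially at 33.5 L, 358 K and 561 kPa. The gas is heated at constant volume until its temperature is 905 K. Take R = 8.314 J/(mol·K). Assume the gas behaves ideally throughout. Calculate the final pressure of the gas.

Isochoric: V stays 33.5 L; P/T = const ⇒ T₂ = 905 K, P₂ = 1420 kPa.

1420 kPa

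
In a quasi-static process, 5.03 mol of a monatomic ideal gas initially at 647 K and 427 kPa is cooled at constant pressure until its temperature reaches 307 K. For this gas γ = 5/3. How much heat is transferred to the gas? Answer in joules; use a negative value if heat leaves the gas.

-35500 J

V₁ = nRT₁/P₁ = 5.03×8.314×647/427 = 63.4 L.
Isobaric: P stays 427 kPa; V/T = const ⇒ T₂ = 307 K, V₂ = 30.1 L.
W = PΔV = 427×(30.1−63.4) kPa·L = -14200 J.
ΔU = nCvΔT = 5.03×12.5×(307−647) = -21300 J.
Q = ΔU + W = nCpΔT = -35500 J.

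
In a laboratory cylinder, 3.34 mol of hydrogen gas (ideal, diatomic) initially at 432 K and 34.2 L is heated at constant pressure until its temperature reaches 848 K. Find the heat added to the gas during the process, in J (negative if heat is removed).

40400 J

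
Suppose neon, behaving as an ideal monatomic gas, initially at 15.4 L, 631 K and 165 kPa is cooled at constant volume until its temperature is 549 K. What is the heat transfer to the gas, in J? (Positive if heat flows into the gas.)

-495 J

n = P₁V₁/(RT₁) = 165×15.4/(8.314×631) = 0.484 mol.
Isochoric: V stays 15.4 L; P/T = const ⇒ T₂ = 549 K, P₂ = 144 kPa.
W = 0 (no volume change).
ΔU = nCvΔT = 0.484×12.5×(549−631) = -495 J.
Q = ΔU = -495 J.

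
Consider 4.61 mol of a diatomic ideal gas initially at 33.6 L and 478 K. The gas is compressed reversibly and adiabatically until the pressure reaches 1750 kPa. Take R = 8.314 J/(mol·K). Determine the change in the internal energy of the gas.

18100 J

P₁ = nRT₁/V₁ = 4.61×8.314×478/33.6 = 545 kPa.
Adiabatic: T₂/T₁ = (P₂/P₁)^((γ−1)/γ) ⇒ T₂ = 478×(3.21)^0.286 = 667 K; V₂ = 14.6 L.
For an ideal gas ΔU = nCvΔT with Cv = (5/2)R = 20.8 J/(mol·K).
ΔU = 4.61×20.8×(667−478) = 18100 J.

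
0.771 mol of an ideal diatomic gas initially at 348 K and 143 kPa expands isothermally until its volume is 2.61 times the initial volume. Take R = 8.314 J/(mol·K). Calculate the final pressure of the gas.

54.8 kPa

V₁ = nRT₁/P₁ = 0.771×8.314×348/143 = 15.6 L.
Isothermal: T stays 348 K; PV = const ⇒ V₂ = 40.7 L, P₂ = 54.8 kPa.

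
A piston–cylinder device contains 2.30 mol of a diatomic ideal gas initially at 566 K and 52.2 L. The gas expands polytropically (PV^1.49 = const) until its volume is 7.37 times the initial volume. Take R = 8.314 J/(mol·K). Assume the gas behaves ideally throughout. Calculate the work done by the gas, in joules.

P₁ = nRT₁/V₁ = 2.30×8.314×566/52.2 = 207 kPa.
Polytropic n=1.49: T₂ = T₁(V₁/V₂)^(n−1) = 566×(0.136)^0.49 = 213 K; P₂ = P₁(V₁/V₂)^n = 10.6 kPa.
W = (P₁V₁−P₂V₂)/(n−1) = (207×52.2−10.6×385)/0.49 = 13800 J.

13800 J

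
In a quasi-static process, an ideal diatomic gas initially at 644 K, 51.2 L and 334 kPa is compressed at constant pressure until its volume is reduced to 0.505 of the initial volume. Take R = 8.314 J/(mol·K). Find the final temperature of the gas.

325 K

Isobaric: P stays 334 kPa; V/T = const ⇒ T₂ = 325 K, V₂ = 25.9 L.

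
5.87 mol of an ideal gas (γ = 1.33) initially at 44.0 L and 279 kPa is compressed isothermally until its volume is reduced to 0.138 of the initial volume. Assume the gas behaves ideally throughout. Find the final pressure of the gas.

T₁ = P₁V₁/(nR) = 279×44.0/(5.87×8.314) = 252 K.
Isothermal: T stays 252 K; PV = const ⇒ V₂ = 6.07 L, P₂ = 2020 kPa.

2020 kPa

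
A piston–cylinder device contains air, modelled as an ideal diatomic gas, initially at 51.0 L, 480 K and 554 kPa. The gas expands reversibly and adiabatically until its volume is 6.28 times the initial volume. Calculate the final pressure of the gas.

Adiabatic: TV^(γ−1) = const ⇒ T₂ = 480×(0.159)^0.400 = 230 K; PV^γ = const ⇒ P₂ = 42.3 kPa.

42.3 kPa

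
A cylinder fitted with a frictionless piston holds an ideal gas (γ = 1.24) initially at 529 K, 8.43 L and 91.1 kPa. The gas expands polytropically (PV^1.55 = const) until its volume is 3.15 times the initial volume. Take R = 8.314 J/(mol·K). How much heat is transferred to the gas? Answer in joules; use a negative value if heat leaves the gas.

-844 J

n = P₁V₁/(RT₁) = 91.1×8.43/(8.314×529) = 0.175 mol.
Polytropic n=1.55: T₂ = T₁(V₁/V₂)^(n−1) = 529×(0.317)^0.55 = 281 K; P₂ = P₁(V₁/V₂)^n = 15.4 kPa.
W = (P₁V₁−P₂V₂)/(n−1) = (91.1×8.43−15.4×26.6)/0.55 = 653 J.
ΔU = nCvΔT = 0.175×34.6×(281−529) = -1500 J.
Q = ΔU + W = -844 J.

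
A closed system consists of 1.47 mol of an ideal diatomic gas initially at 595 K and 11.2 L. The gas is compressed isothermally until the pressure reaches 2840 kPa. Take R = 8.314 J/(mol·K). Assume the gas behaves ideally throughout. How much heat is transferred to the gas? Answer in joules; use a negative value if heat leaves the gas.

-10700 J

P₁ = nRT₁/V₁ = 1.47×8.314×595/11.2 = 649 kPa.
Isothermal: T stays 595 K; PV = const ⇒ V₂ = 2.56 L, P₂ = 2840 kPa.
ΔU = 0 (ideal gas, T constant).
W = nRT ln(V₂/V₁) = 1.47×8.314×595×ln(0.229) = -10700 J.
Q = ΔU + W = -10700 J.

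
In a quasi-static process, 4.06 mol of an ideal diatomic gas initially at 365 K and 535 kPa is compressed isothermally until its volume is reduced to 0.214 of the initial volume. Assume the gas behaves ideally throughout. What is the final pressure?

V₁ = nRT₁/P₁ = 4.06×8.314×365/535 = 23.0 L.
Isothermal: T stays 365 K; PV = const ⇒ V₂ = 4.93 L, P₂ = 2500 kPa.

2500 kPa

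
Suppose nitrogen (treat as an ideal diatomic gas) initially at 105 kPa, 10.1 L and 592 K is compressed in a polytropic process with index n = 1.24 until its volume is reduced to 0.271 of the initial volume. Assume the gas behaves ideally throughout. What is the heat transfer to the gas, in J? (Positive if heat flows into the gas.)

-650 J

n = P₁V₁/(RT₁) = 105×10.1/(8.314×592) = 0.215 mol.
Polytropic n=1.24: T₂ = T₁(V₁/V₂)^(n−1) = 592×(3.69)^0.24 = 810 K; P₂ = P₁(V₁/V₂)^n = 530 kPa.
W = (P₁V₁−P₂V₂)/(n−1) = (105×10.1−530×2.74)/0.24 = -1630 J.
ΔU = nCvΔT = 0.215×20.8×(810−592) = 976 J.
Q = ΔU + W = -650 J.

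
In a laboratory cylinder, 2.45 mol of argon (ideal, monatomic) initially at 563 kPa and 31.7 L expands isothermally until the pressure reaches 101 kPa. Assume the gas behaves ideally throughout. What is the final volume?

T₁ = P₁V₁/(nR) = 563×31.7/(2.45×8.314) = 876 K.
Isothermal: T stays 876 K; PV = const ⇒ V₂ = 177 L, P₂ = 101 kPa.

177 L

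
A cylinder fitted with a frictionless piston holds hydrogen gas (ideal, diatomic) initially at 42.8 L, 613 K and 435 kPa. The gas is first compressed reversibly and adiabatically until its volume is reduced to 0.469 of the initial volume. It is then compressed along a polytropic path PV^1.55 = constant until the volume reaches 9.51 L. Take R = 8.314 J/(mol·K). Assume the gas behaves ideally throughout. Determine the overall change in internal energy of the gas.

n = P₁V₁/(RT₁) = 435×42.8/(8.314×613) = 3.65 mol.
Step 1 — Adiabatic: TV^(γ−1) = const ⇒ T₂ = 613×(2.13)^0.400 = 830 K; PV^γ = const ⇒ P₂ = 1260 kPa.
ΔU = nCvΔT = 3.65×20.8×(830−613) = 16500 J.
Q = 0 for an adiabatic process, so W = −ΔU = -16500 J.
State after step 1: P = 1260 kPa, V = 20.1 L, T = 830 K.
Step 2 — Polytropic n=1.55: T₂ = T₁(V₁/V₂)^(n−1) = 830×(2.11)^0.55 = 1250 K; P₂ = P₁(V₁/V₂)^n = 4000 kPa.
W = (P₁V₁−P₂V₂)/(n−1) = (1260×20.1−4000×9.51)/0.55 = -23300 J.
ΔU = nCvΔT = 3.65×20.8×(1250−830) = 32000 J.
Q = ΔU + W = 8730 J.
Net over both steps: W = -39700 J, Q = 8730 J, ΔU = 48500 J.

48500 J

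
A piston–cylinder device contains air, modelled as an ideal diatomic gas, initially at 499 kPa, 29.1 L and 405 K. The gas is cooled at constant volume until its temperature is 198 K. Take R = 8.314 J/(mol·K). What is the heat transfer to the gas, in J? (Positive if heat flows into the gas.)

n = P₁V₁/(RT₁) = 499×29.1/(8.314×405) = 4.31 mol.
Isochoric: V stays 29.1 L; P/T = const ⇒ T₂ = 198 K, P₂ = 244 kPa.
W = 0 (no volume change).
ΔU = nCvΔT = 4.31×20.8×(198−405) = -18600 J.
Q = ΔU = -18600 J.

-18600 J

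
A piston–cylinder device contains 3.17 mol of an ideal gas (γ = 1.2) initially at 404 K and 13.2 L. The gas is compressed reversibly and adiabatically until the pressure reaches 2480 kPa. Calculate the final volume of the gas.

5.18 L

P₁ = nRT₁/V₁ = 3.17×8.314×404/13.2 = 807 kPa.
Adiabatic: T₂/T₁ = (P₂/P₁)^((γ−1)/γ) ⇒ T₂ = 404×(3.07)^0.167 = 487 K; V₂ = 5.18 L.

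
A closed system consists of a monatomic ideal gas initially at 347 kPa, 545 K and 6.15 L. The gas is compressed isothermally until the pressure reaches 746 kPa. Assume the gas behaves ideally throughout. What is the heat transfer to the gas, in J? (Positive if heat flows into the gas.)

-1630 J

n = P₁V₁/(RT₁) = 347×6.15/(8.314×545) = 0.471 mol.
Isothermal: T stays 545 K; PV = const ⇒ V₂ = 2.86 L, P₂ = 746 kPa.
ΔU = 0 (ideal gas, T constant).
W = nRT ln(V₂/V₁) = 0.471×8.314×545×ln(0.465) = -1630 J.
Q = ΔU + W = -1630 J.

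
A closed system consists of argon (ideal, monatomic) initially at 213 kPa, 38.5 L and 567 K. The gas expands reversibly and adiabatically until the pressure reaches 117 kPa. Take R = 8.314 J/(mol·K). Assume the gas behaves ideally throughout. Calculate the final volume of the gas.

Adiabatic: T₂/T₁ = (P₂/P₁)^((γ−1)/γ) ⇒ T₂ = 567×(0.549)^0.400 = 446 K; V₂ = 55.2 L.

55.2 L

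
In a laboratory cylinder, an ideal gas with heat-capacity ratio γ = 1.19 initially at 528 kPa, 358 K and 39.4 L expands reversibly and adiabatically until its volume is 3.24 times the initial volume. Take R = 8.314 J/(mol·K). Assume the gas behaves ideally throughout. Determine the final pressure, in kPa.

Adiabatic: TV^(γ−1) = const ⇒ T₂ = 358×(0.309)^0.190 = 286 K; PV^γ = const ⇒ P₂ = 130 kPa.

130 kPa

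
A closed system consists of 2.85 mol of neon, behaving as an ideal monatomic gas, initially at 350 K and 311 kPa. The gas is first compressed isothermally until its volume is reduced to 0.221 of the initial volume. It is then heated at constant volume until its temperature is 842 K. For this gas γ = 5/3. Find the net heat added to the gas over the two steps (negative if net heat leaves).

V₁ = nRT₁/P₁ = 2.85×8.314×350/311 = 26.7 L.
Step 1 — Isothermal: T stays 350 K; PV = const ⇒ V₂ = 5.89 L, P₂ = 1410 kPa.
ΔU = 0 (ideal gas, T constant).
W = nRT ln(V₂/V₁) = 2.85×8.314×350×ln(0.221) = -12500 J.
Q = ΔU + W = -12500 J.
State after step 1: P = 1410 kPa, V = 5.89 L, T = 350 K.
Step 2 — Isochoric: V stays 5.89 L; P/T = const ⇒ T₂ = 842 K, P₂ = 3390 kPa.
W = 0 (no volume change).
ΔU = nCvΔT = 2.85×12.5×(842−350) = 17500 J.
Q = ΔU = 17500 J.
Net over both steps: W = -12500 J, Q = 4970 J, ΔU = 17500 J.

4970 J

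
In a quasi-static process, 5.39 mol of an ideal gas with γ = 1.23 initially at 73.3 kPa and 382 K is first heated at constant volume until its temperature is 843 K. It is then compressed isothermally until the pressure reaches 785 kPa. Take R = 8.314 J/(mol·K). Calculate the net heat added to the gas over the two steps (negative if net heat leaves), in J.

30100 J

V₁ = nRT₁/P₁ = 5.39×8.314×382/73.3 = 234 L.
Step 1 — Isochoric: V stays 234 L; P/T = const ⇒ T₂ = 843 K, P₂ = 162 kPa.
W = 0 (no volume change).
ΔU = nCvΔT = 5.39×36.1×(843−382) = 89800 J.
Q = ΔU = 89800 J.
State after step 1: P = 162 kPa, V = 234 L, T = 843 K.
Step 2 — Isothermal: T stays 843 K; PV = const ⇒ V₂ = 48.1 L, P₂ = 785 kPa.
ΔU = 0 (ideal gas, T constant).
W = nRT ln(V₂/V₁) = 5.39×8.314×843×ln(0.206) = -59700 J.
Q = ΔU + W = -59700 J.
Net over both steps: W = -59700 J, Q = 30100 J, ΔU = 89800 J.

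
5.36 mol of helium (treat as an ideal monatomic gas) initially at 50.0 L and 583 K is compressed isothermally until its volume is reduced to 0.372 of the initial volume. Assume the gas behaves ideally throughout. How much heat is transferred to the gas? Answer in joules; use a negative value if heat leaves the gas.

-25700 J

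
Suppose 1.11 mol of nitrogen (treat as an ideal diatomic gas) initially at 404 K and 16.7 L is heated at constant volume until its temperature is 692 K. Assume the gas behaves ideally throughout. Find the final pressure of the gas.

P₁ = nRT₁/V₁ = 1.11×8.314×404/16.7 = 223 kPa.
Isochoric: V stays 16.7 L; P/T = const ⇒ T₂ = 692 K, P₂ = 382 kPa.

382 kPa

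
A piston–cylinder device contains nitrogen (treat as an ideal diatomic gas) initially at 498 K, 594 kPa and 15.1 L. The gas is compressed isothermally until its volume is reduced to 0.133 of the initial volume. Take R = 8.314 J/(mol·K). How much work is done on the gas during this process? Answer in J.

n = P₁V₁/(RT₁) = 594×15.1/(8.314×498) = 2.17 mol.
Isothermal: T stays 498 K; PV = const ⇒ V₂ = 2.01 L, P₂ = 4470 kPa.
W = nRT ln(V₂/V₁) = 2.17×8.314×498×ln(0.133) = -18100 J.
Work done on the gas = −W_by = 18100 J.

18100 J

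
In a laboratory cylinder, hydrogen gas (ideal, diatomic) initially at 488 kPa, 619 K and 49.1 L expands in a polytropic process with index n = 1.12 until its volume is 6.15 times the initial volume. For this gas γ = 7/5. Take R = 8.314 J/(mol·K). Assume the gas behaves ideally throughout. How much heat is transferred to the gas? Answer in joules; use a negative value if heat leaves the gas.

27400 J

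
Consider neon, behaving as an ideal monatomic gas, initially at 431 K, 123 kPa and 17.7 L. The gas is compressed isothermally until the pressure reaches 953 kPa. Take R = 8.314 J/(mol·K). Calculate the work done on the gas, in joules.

4460 J

n = P₁V₁/(RT₁) = 123×17.7/(8.314×431) = 0.608 mol.
Isothermal: T stays 431 K; PV = const ⇒ V₂ = 2.28 L, P₂ = 953 kPa.
W = nRT ln(V₂/V₁) = 0.608×8.314×431×ln(0.129) = -4460 J.
Work done on the gas = −W_by = 4460 J.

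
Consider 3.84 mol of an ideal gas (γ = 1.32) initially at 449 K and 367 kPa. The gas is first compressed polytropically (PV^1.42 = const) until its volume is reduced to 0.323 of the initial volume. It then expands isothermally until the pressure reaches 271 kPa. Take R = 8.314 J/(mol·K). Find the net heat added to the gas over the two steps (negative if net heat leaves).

50400 J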